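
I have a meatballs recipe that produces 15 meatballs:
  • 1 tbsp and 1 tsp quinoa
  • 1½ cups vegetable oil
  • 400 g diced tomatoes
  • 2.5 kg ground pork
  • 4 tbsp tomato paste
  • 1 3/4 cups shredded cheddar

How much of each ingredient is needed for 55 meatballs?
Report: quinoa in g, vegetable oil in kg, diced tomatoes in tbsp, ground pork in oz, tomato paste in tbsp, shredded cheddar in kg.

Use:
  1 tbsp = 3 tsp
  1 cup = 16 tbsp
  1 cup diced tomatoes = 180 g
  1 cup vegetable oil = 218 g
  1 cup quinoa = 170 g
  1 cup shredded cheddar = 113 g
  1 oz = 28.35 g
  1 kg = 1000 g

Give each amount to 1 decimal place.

Scaling factor: 55/15 = 11/3.
quinoa: (1 tbsp + 1 tsp = 4/3 tbsp) × 11/3 ÷ 16 tbsp/cup × 170 g/cup ≈ 51.9 g
vegetable oil: 1.5 cup × 11/3 × 218 g/cup ÷ 1000 g/kg ≈ 1.2 kg
diced tomatoes: 400 g × 11/3 ÷ 180 g/cup × 16 tbsp/cup ≈ 130.4 tbsp
ground pork: 2.5 kg × 11/3 × 1000 g/kg ÷ 28.35 g/oz ≈ 323.3 oz
tomato paste: 4 tbsp × 11/3 ≈ 14.7 tbsp
shredded cheddar: 1.75 cup × 11/3 × 113 g/cup ÷ 1000 g/kg ≈ 0.7 kg

quinoa: 51.9 g; vegetable oil: 1.2 kg; diced tomatoes: 130.4 tbsp; ground pork: 323.3 oz; tomato paste: 14.7 tbsp; shredded cheddar: 0.7 kg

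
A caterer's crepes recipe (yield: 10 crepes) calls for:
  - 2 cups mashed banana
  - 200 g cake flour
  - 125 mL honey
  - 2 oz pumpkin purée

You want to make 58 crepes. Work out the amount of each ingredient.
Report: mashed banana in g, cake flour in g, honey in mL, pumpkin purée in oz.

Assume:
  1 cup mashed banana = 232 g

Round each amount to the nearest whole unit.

Scaling factor: 58/10 = 29/5 = 5.8.
mashed banana: 2 cup × 29/5 × 232 g/cup ≈ 2691 g
cake flour: 200 g × 29/5 = 1160 g
honey: 125 mL × 29/5 = 725 mL
pumpkin purée: 2 oz × 29/5 ≈ 12 oz

mashed banana: 2691 g; cake flour: 1160 g; honey: 725 mL; pumpkin purée: 12 oz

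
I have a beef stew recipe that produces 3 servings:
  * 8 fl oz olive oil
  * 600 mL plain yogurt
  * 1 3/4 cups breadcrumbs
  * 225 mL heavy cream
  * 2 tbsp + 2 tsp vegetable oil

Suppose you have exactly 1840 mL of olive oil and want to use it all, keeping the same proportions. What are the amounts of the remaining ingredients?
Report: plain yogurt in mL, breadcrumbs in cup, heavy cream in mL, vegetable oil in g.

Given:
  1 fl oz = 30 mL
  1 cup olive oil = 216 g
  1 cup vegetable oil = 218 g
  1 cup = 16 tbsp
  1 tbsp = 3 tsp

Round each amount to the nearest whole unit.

plain yogurt: 4600 mL; breadcrumbs: 13 cup; heavy cream: 1725 mL; vegetable oil: 279 g

The original recipe has 240 mL of olive oil, so the scaling factor is 1840 ÷ 240 = 23/3.
plain yogurt: 600 mL × 23/3 = 4600 mL
breadcrumbs: 1.75 cup × 23/3 ≈ 13 cup
heavy cream: 225 mL × 23/3 = 1725 mL
vegetable oil: (2 tbsp + 2 tsp = 8/3 tbsp) × 23/3 ÷ 16 tbsp/cup × 218 g/cup ≈ 279 g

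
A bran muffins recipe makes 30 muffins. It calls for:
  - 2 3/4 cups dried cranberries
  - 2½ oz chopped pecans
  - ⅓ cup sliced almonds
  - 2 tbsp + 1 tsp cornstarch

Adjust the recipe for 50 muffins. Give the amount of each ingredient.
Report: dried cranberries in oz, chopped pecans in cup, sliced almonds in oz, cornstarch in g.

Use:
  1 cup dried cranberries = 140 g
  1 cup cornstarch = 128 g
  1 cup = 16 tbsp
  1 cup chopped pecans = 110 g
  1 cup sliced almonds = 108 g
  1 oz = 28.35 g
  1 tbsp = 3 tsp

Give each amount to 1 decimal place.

Scaling factor: 50/30 = 5/3.
dried cranberries: 2.75 cup × 5/3 × 140 g/cup ÷ 28.35 g/oz ≈ 22.6 oz
chopped pecans: 2.5 oz × 5/3 × 28.35 g/oz ÷ 110 g/cup ≈ 1.1 cup
sliced almonds: 1/3 cup × 5/3 × 108 g/cup ÷ 28.35 g/oz ≈ 2.1 oz
cornstarch: (2 tbsp + 1 tsp = 7/3 tbsp) × 5/3 ÷ 16 tbsp/cup × 128 g/cup ≈ 31.1 g

dried cranberries: 22.6 oz; chopped pecans: 1.1 cup; sliced almonds: 2.1 oz; cornstarch: 31.1 g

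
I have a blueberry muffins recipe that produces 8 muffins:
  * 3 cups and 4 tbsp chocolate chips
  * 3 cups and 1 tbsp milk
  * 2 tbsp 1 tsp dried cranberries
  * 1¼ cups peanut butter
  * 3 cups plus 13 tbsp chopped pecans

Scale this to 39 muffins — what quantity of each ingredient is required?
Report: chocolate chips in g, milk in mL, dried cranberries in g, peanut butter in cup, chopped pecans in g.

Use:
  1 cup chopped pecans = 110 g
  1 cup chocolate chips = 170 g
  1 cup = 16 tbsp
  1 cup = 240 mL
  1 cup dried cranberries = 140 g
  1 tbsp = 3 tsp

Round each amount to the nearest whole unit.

chocolate chips: 2693 g; milk: 3583 mL; dried cranberries: 100 g; peanut butter: 6 cup; chopped pecans: 2044 g

Scaling factor: 39/8 = 4.875.
chocolate chips: (3 cup + 4 tbsp = 3.25 cup) × 39/8 × 170 g/cup ≈ 2693 g
milk: (3 cup + 1 tbsp = 3.0625 cup) × 39/8 × 240 mL/cup ≈ 3583 mL
dried cranberries: (2 tbsp + 1 tsp = 7/3 tbsp) × 39/8 ÷ 16 tbsp/cup × 140 g/cup ≈ 100 g
peanut butter: 1.25 cup × 39/8 ≈ 6 cup
chopped pecans: (3 cup + 13 tbsp = 3.8125 cup) × 39/8 × 110 g/cup ≈ 2044 g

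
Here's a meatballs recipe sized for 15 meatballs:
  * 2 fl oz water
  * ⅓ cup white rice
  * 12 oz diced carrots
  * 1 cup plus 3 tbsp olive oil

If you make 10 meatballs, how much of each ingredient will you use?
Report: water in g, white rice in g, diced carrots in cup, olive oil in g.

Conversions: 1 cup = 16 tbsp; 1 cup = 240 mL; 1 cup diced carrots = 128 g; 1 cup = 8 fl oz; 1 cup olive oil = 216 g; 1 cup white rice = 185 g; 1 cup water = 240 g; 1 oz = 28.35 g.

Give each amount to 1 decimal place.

Scaling factor: 10/15 = 2/3.
water: 2 fl oz × 2/3 ÷ 8 fl oz/cup × 240 g/cup = 40.0 g
white rice: 1/3 cup × 2/3 × 185 g/cup ≈ 41.1 g
diced carrots: 12 oz × 2/3 × 28.35 g/oz ÷ 128 g/cup ≈ 1.8 cup
olive oil: (1 cup + 3 tbsp = 1.1875 cup) × 2/3 × 216 g/cup = 171.0 g

water: 40.0 g; white rice: 41.1 g; diced carrots: 1.8 cup; olive oil: 171.0 g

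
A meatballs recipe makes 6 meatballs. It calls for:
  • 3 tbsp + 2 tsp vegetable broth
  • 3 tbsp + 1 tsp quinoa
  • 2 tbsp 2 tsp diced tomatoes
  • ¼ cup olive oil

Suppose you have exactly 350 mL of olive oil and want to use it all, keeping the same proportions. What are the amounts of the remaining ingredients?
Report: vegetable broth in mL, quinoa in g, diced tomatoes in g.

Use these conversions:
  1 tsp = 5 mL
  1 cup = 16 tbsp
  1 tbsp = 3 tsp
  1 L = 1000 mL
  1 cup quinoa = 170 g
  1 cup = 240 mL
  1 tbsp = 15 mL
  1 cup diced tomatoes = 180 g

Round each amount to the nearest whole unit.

The original recipe has 60 mL of olive oil, so the scaling factor is 350 ÷ 60 = 35/6.
vegetable broth: (3 tbsp + 2 tsp = 11/3 tbsp) × 35/6 × 15 mL/tbsp ≈ 321 mL
quinoa: (3 tbsp + 1 tsp = 10/3 tbsp) × 35/6 ÷ 16 tbsp/cup × 170 g/cup ≈ 207 g
diced tomatoes: (2 tbsp + 2 tsp = 8/3 tbsp) × 35/6 ÷ 16 tbsp/cup × 180 g/cup = 175 g

vegetable broth: 321 mL; quinoa: 207 g; diced tomatoes: 175 g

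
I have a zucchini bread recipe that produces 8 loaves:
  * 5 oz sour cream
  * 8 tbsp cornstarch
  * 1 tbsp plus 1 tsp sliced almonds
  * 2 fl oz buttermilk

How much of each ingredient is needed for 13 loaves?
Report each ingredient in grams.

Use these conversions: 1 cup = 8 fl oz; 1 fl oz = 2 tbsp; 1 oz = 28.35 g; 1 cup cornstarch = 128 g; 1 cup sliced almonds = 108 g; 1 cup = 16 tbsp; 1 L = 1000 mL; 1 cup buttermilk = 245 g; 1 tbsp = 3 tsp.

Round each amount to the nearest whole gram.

Scaling factor: 13/8 = 1.625.
sour cream: 5 oz × 13/8 × 28.35 g/oz ≈ 230 g
cornstarch: 8 tbsp × 13/8 ÷ 16 tbsp/cup × 128 g/cup = 104 g
sliced almonds: (1 tbsp + 1 tsp = 4/3 tbsp) × 13/8 ÷ 16 tbsp/cup × 108 g/cup ≈ 15 g
buttermilk: 2 fl oz × 13/8 ÷ 8 fl oz/cup × 245 g/cup ≈ 100 g

sour cream: 230 g; cornstarch: 104 g; sliced almonds: 15 g; buttermilk: 100 g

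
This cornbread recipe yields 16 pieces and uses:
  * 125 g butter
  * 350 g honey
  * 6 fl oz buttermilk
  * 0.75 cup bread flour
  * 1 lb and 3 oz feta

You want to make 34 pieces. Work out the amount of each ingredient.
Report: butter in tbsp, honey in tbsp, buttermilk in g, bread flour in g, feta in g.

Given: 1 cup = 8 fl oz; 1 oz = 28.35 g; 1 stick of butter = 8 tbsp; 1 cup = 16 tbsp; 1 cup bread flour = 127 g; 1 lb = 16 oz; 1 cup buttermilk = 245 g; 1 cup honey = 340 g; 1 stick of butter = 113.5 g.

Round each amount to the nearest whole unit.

butter: 19 tbsp; honey: 35 tbsp; buttermilk: 390 g; bread flour: 202 g; feta: 1145 g

Scaling factor: 34/16 = 17/8 = 2.125.
butter: 125 g × 17/8 ÷ 113.5 g/stick × 8 tbsp/stick ≈ 19 tbsp
honey: 350 g × 17/8 ÷ 340 g/cup × 16 tbsp/cup = 35 tbsp
buttermilk: 6 fl oz × 17/8 ÷ 8 fl oz/cup × 245 g/cup ≈ 390 g
bread flour: 0.75 cup × 17/8 × 127 g/cup ≈ 202 g
feta: (1 lb + 3 oz = 1.1875 lb) × 17/8 × 16 oz/lb × 28.35 g/oz ≈ 1145 g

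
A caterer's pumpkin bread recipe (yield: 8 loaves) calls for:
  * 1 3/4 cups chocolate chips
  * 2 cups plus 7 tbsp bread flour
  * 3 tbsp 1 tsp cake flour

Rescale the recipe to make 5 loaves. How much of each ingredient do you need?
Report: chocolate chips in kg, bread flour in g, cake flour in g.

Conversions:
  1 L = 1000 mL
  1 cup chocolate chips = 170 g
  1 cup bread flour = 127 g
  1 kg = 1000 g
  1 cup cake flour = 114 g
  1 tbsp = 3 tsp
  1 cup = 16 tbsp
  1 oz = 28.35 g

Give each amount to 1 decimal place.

chocolate chips: 0.2 kg; bread flour: 193.5 g; cake flour: 14.8 g

Scaling factor: 5/8 = 0.625.
chocolate chips: 1.75 cup × 5/8 × 170 g/cup ÷ 1000 g/kg ≈ 0.2 kg
bread flour: (2 cup + 7 tbsp = 2.4375 cup) × 5/8 × 127 g/cup ≈ 193.5 g
cake flour: (3 tbsp + 1 tsp = 10/3 tbsp) × 5/8 ÷ 16 tbsp/cup × 114 g/cup ≈ 14.8 g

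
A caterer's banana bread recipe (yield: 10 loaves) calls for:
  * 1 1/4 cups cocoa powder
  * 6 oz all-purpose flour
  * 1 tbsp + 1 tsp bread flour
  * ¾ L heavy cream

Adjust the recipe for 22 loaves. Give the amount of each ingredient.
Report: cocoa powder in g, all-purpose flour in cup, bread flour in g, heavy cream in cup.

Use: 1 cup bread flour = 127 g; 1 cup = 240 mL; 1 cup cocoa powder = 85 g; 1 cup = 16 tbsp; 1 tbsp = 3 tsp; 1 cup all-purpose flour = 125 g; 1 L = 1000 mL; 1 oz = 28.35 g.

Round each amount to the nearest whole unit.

Scaling factor: 22/10 = 11/5 = 2.2.
cocoa powder: 1.25 cup × 11/5 × 85 g/cup ≈ 234 g
all-purpose flour: 6 oz × 11/5 × 28.35 g/oz ÷ 125 g/cup ≈ 3 cup
bread flour: (1 tbsp + 1 tsp = 4/3 tbsp) × 11/5 ÷ 16 tbsp/cup × 127 g/cup ≈ 23 g
heavy cream: 0.75 L × 11/5 × 1000 mL/L ÷ 240 mL/cup ≈ 7 cup

cocoa powder: 234 g; all-purpose flour: 3 cup; bread flour: 23 g; heavy cream: 7 cup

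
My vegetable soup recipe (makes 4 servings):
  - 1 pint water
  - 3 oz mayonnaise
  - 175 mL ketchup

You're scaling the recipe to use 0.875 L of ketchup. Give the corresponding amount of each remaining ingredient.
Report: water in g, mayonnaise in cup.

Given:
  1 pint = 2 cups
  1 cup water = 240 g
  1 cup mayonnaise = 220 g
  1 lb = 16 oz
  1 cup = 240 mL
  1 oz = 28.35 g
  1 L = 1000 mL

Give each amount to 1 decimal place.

water: 2400.0 g; mayonnaise: 1.9 cup

The original recipe has 0.175 L of ketchup, so the scaling factor is 0.875 ÷ 0.175 = 5.
water: 1 pint × 5 × 2 cup/pint × 240 g/cup = 2400.0 g
mayonnaise: 3 oz × 5 × 28.35 g/oz ÷ 220 g/cup ≈ 1.9 cup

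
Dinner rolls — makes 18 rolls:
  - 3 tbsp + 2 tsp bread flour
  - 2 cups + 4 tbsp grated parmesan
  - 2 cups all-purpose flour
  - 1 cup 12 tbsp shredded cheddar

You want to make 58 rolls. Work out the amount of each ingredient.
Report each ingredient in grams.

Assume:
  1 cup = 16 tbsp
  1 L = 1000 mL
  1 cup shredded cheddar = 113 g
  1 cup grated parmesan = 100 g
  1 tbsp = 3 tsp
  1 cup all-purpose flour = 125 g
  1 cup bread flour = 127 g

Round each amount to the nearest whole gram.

Scaling factor: 58/18 = 29/9.
bread flour: (3 tbsp + 2 tsp = 11/3 tbsp) × 29/9 ÷ 16 tbsp/cup × 127 g/cup ≈ 94 g
grated parmesan: (2 cup + 4 tbsp = 2.25 cup) × 29/9 × 100 g/cup = 725 g
all-purpose flour: 2 cup × 29/9 × 125 g/cup ≈ 806 g
shredded cheddar: (1 cup + 12 tbsp = 1.75 cup) × 29/9 × 113 g/cup ≈ 637 g

bread flour: 94 g; grated parmesan: 725 g; all-purpose flour: 806 g; shredded cheddar: 637 g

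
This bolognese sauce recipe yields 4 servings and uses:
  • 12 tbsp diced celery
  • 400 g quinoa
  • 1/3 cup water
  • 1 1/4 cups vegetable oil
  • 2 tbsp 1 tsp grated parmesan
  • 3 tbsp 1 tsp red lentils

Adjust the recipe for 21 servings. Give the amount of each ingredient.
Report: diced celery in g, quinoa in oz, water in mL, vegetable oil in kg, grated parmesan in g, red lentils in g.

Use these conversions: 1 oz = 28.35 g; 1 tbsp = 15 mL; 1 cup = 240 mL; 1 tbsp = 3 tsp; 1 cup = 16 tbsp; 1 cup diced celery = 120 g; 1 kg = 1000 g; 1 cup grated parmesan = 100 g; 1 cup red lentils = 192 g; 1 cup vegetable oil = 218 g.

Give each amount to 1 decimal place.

diced celery: 472.5 g; quinoa: 74.1 oz; water: 420.0 mL; vegetable oil: 1.4 kg; grated parmesan: 76.6 g; red lentils: 210.0 g

Scaling factor: 21/4 = 5.25.
diced celery: 12 tbsp × 21/4 ÷ 16 tbsp/cup × 120 g/cup = 472.5 g
quinoa: 400 g × 21/4 ÷ 28.35 g/oz ≈ 74.1 oz
water: 1/3 cup × 21/4 × 240 mL/cup = 420.0 mL
vegetable oil: 1.25 cup × 21/4 × 218 g/cup ÷ 1000 g/kg ≈ 1.4 kg
grated parmesan: (2 tbsp + 1 tsp = 7/3 tbsp) × 21/4 ÷ 16 tbsp/cup × 100 g/cup ≈ 76.6 g
red lentils: (3 tbsp + 1 tsp = 10/3 tbsp) × 21/4 ÷ 16 tbsp/cup × 192 g/cup = 210.0 g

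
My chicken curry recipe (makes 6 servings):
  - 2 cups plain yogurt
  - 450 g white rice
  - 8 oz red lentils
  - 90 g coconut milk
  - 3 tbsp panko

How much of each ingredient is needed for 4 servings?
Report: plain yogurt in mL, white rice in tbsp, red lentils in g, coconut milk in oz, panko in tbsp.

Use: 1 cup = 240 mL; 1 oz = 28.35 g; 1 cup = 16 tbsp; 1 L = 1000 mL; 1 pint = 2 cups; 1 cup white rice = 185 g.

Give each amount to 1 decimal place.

plain yogurt: 320.0 mL; white rice: 25.9 tbsp; red lentils: 151.2 g; coconut milk: 2.1 oz; panko: 2.0 tbsp

Scaling factor: 4/6 = 2/3.
plain yogurt: 2 cup × 2/3 × 240 mL/cup = 320.0 mL
white rice: 450 g × 2/3 ÷ 185 g/cup × 16 tbsp/cup ≈ 25.9 tbsp
red lentils: 8 oz × 2/3 × 28.35 g/oz = 151.2 g
coconut milk: 90 g × 2/3 ÷ 28.35 g/oz ≈ 2.1 oz
panko: 3 tbsp × 2/3 = 2.0 tbsp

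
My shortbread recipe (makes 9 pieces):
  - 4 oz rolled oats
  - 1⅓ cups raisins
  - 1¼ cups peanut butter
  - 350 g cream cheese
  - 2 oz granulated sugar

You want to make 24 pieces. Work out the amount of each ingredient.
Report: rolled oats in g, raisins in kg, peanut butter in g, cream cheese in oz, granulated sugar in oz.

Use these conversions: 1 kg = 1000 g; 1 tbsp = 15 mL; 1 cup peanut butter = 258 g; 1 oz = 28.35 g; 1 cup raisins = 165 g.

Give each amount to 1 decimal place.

Scaling factor: 24/9 = 8/3.
rolled oats: 4 oz × 8/3 × 28.35 g/oz = 302.4 g
raisins: 4/3 cup × 8/3 × 165 g/cup ÷ 1000 g/kg ≈ 0.6 kg
peanut butter: 1.25 cup × 8/3 × 258 g/cup = 860.0 g
cream cheese: 350 g × 8/3 ÷ 28.35 g/oz ≈ 32.9 oz
granulated sugar: 2 oz × 8/3 ≈ 5.3 oz

rolled oats: 302.4 g; raisins: 0.6 kg; peanut butter: 860.0 g; cream cheese: 32.9 oz; granulated sugar: 5.3 oz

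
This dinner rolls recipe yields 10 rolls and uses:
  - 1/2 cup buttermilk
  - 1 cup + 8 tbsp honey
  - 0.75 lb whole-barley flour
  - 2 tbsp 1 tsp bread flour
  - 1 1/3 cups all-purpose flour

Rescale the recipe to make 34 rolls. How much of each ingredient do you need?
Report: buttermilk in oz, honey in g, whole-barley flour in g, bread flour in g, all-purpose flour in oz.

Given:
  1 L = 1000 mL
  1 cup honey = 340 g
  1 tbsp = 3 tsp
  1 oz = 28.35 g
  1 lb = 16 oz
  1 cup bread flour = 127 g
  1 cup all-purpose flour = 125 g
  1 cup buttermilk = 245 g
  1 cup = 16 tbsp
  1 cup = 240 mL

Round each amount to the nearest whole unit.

Scaling factor: 34/10 = 17/5 = 3.4.
buttermilk: 0.5 cup × 17/5 × 245 g/cup ÷ 28.35 g/oz ≈ 15 oz
honey: (1 cup + 8 tbsp = 1.5 cup) × 17/5 × 340 g/cup = 1734 g
whole-barley flour: 0.75 lb × 17/5 × 16 oz/lb × 28.35 g/oz ≈ 1157 g
bread flour: (2 tbsp + 1 tsp = 7/3 tbsp) × 17/5 ÷ 16 tbsp/cup × 127 g/cup ≈ 63 g
all-purpose flour: 4/3 cup × 17/5 × 125 g/cup ÷ 28.35 g/oz ≈ 20 oz

buttermilk: 15 oz; honey: 1734 g; whole-barley flour: 1157 g; bread flour: 63 g; all-purpose flour: 20 oz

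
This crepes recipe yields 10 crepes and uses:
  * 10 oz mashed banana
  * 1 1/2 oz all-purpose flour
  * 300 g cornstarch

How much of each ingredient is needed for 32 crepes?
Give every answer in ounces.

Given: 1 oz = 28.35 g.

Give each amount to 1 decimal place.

Scaling factor: 32/10 = 16/5 = 3.2.
mashed banana: 10 oz × 16/5 = 32.0 oz
all-purpose flour: 1.5 oz × 16/5 = 4.8 oz
cornstarch: 300 g × 16/5 ÷ 28.35 g/oz ≈ 33.9 oz

mashed banana: 32.0 oz; all-purpose flour: 4.8 oz; cornstarch: 33.9 oz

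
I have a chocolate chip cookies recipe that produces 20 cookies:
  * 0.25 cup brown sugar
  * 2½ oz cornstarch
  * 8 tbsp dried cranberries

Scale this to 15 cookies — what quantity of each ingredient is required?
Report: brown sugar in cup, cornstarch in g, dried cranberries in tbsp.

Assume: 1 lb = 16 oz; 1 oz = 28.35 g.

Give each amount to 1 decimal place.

brown sugar: 0.2 cup; cornstarch: 53.2 g; dried cranberries: 6.0 tbsp

Scaling factor: 15/20 = 3/4 = 0.75.
brown sugar: 0.25 cup × 3/4 ≈ 0.2 cup
cornstarch: 2.5 oz × 3/4 × 28.35 g/oz ≈ 53.2 g
dried cranberries: 8 tbsp × 3/4 = 6.0 tbsp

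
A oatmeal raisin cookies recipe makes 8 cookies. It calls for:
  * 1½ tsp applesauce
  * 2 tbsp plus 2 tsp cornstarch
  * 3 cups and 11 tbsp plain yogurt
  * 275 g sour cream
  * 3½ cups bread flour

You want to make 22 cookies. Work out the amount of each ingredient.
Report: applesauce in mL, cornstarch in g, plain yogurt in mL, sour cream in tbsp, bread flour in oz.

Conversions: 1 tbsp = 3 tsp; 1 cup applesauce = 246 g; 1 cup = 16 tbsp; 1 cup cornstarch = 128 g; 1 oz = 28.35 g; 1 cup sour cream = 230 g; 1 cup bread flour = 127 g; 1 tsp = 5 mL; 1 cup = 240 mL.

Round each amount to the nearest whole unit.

Scaling factor: 22/8 = 11/4 = 2.75.
applesauce: 1.5 tsp × 11/4 × 5 mL/tsp ≈ 21 mL
cornstarch: (2 tbsp + 2 tsp = 8/3 tbsp) × 11/4 ÷ 16 tbsp/cup × 128 g/cup ≈ 59 g
plain yogurt: (3 cup + 11 tbsp = 3.6875 cup) × 11/4 × 240 mL/cup ≈ 2434 mL
sour cream: 275 g × 11/4 ÷ 230 g/cup × 16 tbsp/cup ≈ 53 tbsp
bread flour: 3.5 cup × 11/4 × 127 g/cup ÷ 28.35 g/oz ≈ 43 oz

applesauce: 21 mL; cornstarch: 59 g; plain yogurt: 2434 mL; sour cream: 53 tbsp; bread flour: 43 oz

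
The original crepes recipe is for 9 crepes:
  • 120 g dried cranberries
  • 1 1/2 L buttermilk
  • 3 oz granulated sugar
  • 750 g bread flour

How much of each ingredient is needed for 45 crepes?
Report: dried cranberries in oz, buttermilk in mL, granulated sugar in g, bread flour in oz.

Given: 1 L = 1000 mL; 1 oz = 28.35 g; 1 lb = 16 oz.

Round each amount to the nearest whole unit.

dried cranberries: 21 oz; buttermilk: 7500 mL; granulated sugar: 425 g; bread flour: 132 oz

Scaling factor: 45/9 = 5.
dried cranberries: 120 g × 5 ÷ 28.35 g/oz ≈ 21 oz
buttermilk: 1.5 L × 5 × 1000 mL/L = 7500 mL
granulated sugar: 3 oz × 5 × 28.35 g/oz ≈ 425 g
bread flour: 750 g × 5 ÷ 28.35 g/oz ≈ 132 oz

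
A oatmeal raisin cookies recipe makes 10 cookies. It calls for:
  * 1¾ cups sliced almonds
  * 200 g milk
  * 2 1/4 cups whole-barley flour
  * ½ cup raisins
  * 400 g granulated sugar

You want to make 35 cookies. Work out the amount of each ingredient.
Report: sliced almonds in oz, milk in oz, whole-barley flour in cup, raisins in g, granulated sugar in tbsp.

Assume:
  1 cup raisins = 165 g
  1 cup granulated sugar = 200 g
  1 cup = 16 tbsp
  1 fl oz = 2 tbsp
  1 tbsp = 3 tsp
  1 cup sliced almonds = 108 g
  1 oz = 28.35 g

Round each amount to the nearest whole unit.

Scaling factor: 35/10 = 7/2 = 3.5.
sliced almonds: 1.75 cup × 7/2 × 108 g/cup ÷ 28.35 g/oz ≈ 23 oz
milk: 200 g × 7/2 ÷ 28.35 g/oz ≈ 25 oz
whole-barley flour: 2.25 cup × 7/2 ≈ 8 cup
raisins: 0.5 cup × 7/2 × 165 g/cup ≈ 289 g
granulated sugar: 400 g × 7/2 ÷ 200 g/cup × 16 tbsp/cup = 112 tbsp

sliced almonds: 23 oz; milk: 25 oz; whole-barley flour: 8 cup; raisins: 289 g; granulated sugar: 112 tbsp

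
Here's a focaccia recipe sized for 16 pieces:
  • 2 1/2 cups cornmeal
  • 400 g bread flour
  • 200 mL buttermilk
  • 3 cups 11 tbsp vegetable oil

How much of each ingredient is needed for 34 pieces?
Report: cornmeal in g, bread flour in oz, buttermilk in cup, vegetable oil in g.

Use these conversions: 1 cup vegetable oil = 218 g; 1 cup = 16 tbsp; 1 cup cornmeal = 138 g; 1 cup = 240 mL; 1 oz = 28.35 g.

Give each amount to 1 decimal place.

cornmeal: 733.1 g; bread flour: 30.0 oz; buttermilk: 1.8 cup; vegetable oil: 1708.2 g

Scaling factor: 34/16 = 17/8 = 2.125.
cornmeal: 2.5 cup × 17/8 × 138 g/cup ≈ 733.1 g
bread flour: 400 g × 17/8 ÷ 28.35 g/oz ≈ 30.0 oz
buttermilk: 200 mL × 17/8 ÷ 240 mL/cup ≈ 1.8 cup
vegetable oil: (3 cup + 11 tbsp = 3.6875 cup) × 17/8 × 218 g/cup ≈ 1708.2 g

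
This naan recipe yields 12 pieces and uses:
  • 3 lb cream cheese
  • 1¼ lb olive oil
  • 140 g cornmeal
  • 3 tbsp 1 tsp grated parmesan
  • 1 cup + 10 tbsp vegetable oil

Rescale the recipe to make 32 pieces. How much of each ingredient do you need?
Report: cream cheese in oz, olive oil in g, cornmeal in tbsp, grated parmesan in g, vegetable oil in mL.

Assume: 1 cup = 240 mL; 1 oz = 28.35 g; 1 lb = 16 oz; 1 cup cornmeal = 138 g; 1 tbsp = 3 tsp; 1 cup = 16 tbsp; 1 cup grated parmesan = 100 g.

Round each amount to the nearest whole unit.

cream cheese: 128 oz; olive oil: 1512 g; cornmeal: 43 tbsp; grated parmesan: 56 g; vegetable oil: 1040 mL

Scaling factor: 32/12 = 8/3.
cream cheese: 3 lb × 8/3 × 16 oz/lb = 128 oz
olive oil: 1.25 lb × 8/3 × 16 oz/lb × 28.35 g/oz = 1512 g
cornmeal: 140 g × 8/3 ÷ 138 g/cup × 16 tbsp/cup ≈ 43 tbsp
grated parmesan: (3 tbsp + 1 tsp = 10/3 tbsp) × 8/3 ÷ 16 tbsp/cup × 100 g/cup ≈ 56 g
vegetable oil: (1 cup + 10 tbsp = 1.625 cup) × 8/3 × 240 mL/cup = 1040 mL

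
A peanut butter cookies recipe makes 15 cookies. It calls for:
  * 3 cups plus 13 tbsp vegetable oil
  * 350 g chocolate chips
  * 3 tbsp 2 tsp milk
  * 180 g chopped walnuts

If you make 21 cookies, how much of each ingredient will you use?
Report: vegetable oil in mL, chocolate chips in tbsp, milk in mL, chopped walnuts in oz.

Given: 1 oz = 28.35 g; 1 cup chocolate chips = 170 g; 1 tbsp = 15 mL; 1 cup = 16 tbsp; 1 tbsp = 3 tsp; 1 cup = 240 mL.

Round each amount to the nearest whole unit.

Scaling factor: 21/15 = 7/5 = 1.4.
vegetable oil: (3 cup + 13 tbsp = 3.8125 cup) × 7/5 × 240 mL/cup = 1281 mL
chocolate chips: 350 g × 7/5 ÷ 170 g/cup × 16 tbsp/cup ≈ 46 tbsp
milk: (3 tbsp + 2 tsp = 11/3 tbsp) × 7/5 × 15 mL/tbsp = 77 mL
chopped walnuts: 180 g × 7/5 ÷ 28.35 g/oz ≈ 9 oz

vegetable oil: 1281 mL; chocolate chips: 46 tbsp; milk: 77 mL; chopped walnuts: 9 oz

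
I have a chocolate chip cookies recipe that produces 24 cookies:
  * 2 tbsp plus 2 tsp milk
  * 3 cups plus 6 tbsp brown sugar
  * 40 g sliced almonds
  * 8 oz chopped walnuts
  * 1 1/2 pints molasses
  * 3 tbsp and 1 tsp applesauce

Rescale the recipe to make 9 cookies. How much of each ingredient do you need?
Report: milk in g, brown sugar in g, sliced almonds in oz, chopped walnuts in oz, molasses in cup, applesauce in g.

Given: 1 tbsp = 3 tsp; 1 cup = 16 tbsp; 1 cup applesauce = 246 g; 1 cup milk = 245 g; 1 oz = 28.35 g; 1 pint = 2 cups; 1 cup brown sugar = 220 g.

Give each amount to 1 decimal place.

milk: 15.3 g; brown sugar: 278.4 g; sliced almonds: 0.5 oz; chopped walnuts: 3.0 oz; molasses: 1.1 cup; applesauce: 19.2 g

Scaling factor: 9/24 = 3/8 = 0.375.
milk: (2 tbsp + 2 tsp = 8/3 tbsp) × 3/8 ÷ 16 tbsp/cup × 245 g/cup ≈ 15.3 g
brown sugar: (3 cup + 6 tbsp = 3.375 cup) × 3/8 × 220 g/cup ≈ 278.4 g
sliced almonds: 40 g × 3/8 ÷ 28.35 g/oz ≈ 0.5 oz
chopped walnuts: 8 oz × 3/8 = 3.0 oz
molasses: 1.5 pint × 3/8 × 2 cup/pint ≈ 1.1 cup
applesauce: (3 tbsp + 1 tsp = 10/3 tbsp) × 3/8 ÷ 16 tbsp/cup × 246 g/cup ≈ 19.2 g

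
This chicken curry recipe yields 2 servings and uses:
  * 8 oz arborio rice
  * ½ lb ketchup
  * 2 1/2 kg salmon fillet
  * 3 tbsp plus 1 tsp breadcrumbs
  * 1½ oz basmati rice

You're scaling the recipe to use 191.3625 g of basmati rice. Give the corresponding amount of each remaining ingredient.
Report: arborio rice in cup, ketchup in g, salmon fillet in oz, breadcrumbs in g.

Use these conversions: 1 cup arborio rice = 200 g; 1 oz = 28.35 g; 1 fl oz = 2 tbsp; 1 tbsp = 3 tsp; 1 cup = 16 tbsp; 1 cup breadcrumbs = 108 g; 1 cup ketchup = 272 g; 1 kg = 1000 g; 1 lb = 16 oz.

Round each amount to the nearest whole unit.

arborio rice: 5 cup; ketchup: 1021 g; salmon fillet: 397 oz; breadcrumbs: 101 g

The original recipe has 42.525 g of basmati rice, so the scaling factor is 191.3625 ÷ 42.525 = 9/2 = 4.5.
arborio rice: 8 oz × 9/2 × 28.35 g/oz ÷ 200 g/cup ≈ 5 cup
ketchup: 0.5 lb × 9/2 × 16 oz/lb × 28.35 g/oz ≈ 1021 g
salmon fillet: 2.5 kg × 9/2 × 1000 g/kg ÷ 28.35 g/oz ≈ 397 oz
breadcrumbs: (3 tbsp + 1 tsp = 10/3 tbsp) × 9/2 ÷ 16 tbsp/cup × 108 g/cup ≈ 101 g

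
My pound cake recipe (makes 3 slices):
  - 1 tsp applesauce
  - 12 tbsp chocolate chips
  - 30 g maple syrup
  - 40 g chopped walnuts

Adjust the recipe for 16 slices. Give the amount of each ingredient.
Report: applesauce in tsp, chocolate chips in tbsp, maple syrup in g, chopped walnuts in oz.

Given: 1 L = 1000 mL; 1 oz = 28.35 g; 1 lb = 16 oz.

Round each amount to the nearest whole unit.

Scaling factor: 16/3.
applesauce: 1 tsp × 16/3 ≈ 5 tsp
chocolate chips: 12 tbsp × 16/3 = 64 tbsp
maple syrup: 30 g × 16/3 = 160 g
chopped walnuts: 40 g × 16/3 ÷ 28.35 g/oz ≈ 8 oz

applesauce: 5 tsp; chocolate chips: 64 tbsp; maple syrup: 160 g; chopped walnuts: 8 oz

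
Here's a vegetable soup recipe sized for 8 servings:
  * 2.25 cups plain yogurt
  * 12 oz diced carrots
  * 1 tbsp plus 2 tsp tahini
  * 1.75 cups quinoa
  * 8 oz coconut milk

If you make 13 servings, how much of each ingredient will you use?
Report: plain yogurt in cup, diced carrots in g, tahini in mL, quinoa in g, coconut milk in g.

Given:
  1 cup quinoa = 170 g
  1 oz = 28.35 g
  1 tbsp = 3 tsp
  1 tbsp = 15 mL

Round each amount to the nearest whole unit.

plain yogurt: 4 cup; diced carrots: 553 g; tahini: 41 mL; quinoa: 483 g; coconut milk: 369 g

Scaling factor: 13/8 = 1.625.
plain yogurt: 2.25 cup × 13/8 ≈ 4 cup
diced carrots: 12 oz × 13/8 × 28.35 g/oz ≈ 553 g
tahini: (1 tbsp + 2 tsp = 5/3 tbsp) × 13/8 × 15 mL/tbsp ≈ 41 mL
quinoa: 1.75 cup × 13/8 × 170 g/cup ≈ 483 g
coconut milk: 8 oz × 13/8 × 28.35 g/oz ≈ 369 g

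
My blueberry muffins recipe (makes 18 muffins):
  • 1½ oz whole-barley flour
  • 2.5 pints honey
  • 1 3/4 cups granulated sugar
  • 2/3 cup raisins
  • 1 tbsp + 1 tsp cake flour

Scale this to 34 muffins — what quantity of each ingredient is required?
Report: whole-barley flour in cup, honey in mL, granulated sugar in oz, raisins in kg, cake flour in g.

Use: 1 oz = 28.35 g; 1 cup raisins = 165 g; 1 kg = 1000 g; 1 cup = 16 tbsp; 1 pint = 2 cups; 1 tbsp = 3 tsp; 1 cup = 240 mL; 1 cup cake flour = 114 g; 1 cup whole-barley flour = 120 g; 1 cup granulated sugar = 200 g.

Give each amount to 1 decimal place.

Scaling factor: 34/18 = 17/9.
whole-barley flour: 1.5 oz × 17/9 × 28.35 g/oz ÷ 120 g/cup ≈ 0.7 cup
honey: 2.5 pint × 17/9 × 2 cup/pint × 240 mL/cup ≈ 2266.7 mL
granulated sugar: 1.75 cup × 17/9 × 200 g/cup ÷ 28.35 g/oz ≈ 23.3 oz
raisins: 2/3 cup × 17/9 × 165 g/cup ÷ 1000 g/kg ≈ 0.2 kg
cake flour: (1 tbsp + 1 tsp = 4/3 tbsp) × 17/9 ÷ 16 tbsp/cup × 114 g/cup ≈ 17.9 g

whole-barley flour: 0.7 cup; honey: 2266.7 mL; granulated sugar: 23.3 oz; raisins: 0.2 kg; cake flour: 17.9 g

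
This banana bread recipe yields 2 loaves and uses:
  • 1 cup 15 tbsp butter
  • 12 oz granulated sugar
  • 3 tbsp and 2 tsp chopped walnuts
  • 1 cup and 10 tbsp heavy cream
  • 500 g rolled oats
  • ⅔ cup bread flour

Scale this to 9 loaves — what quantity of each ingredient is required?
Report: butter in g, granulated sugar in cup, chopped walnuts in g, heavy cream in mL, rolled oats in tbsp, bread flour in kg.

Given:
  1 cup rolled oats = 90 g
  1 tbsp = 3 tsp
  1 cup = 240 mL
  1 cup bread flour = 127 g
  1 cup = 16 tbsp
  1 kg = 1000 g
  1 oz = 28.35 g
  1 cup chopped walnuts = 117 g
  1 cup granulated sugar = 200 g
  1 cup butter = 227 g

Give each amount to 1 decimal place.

Scaling factor: 9/2 = 4.5.
butter: (1 cup + 15 tbsp = 1.9375 cup) × 9/2 × 227 g/cup ≈ 1979.2 g
granulated sugar: 12 oz × 9/2 × 28.35 g/oz ÷ 200 g/cup ≈ 7.7 cup
chopped walnuts: (3 tbsp + 2 tsp = 11/3 tbsp) × 9/2 ÷ 16 tbsp/cup × 117 g/cup ≈ 120.7 g
heavy cream: (1 cup + 10 tbsp = 1.625 cup) × 9/2 × 240 mL/cup = 1755.0 mL
rolled oats: 500 g × 9/2 ÷ 90 g/cup × 16 tbsp/cup = 400.0 tbsp
bread flour: 2/3 cup × 9/2 × 127 g/cup ÷ 1000 g/kg ≈ 0.4 kg

butter: 1979.2 g; granulated sugar: 7.7 cup; chopped walnuts: 120.7 g; heavy cream: 1755.0 mL; rolled oats: 400.0 tbsp; bread flour: 0.4 kg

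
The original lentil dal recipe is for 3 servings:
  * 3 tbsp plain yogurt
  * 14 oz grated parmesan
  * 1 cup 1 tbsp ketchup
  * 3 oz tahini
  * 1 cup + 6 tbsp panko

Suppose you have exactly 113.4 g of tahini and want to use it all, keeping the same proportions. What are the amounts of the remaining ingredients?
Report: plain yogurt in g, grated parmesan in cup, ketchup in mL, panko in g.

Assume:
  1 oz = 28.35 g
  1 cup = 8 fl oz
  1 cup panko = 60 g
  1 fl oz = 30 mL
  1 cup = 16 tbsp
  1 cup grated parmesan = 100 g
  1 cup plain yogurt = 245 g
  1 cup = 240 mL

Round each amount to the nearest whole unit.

plain yogurt: 61 g; grated parmesan: 5 cup; ketchup: 340 mL; panko: 110 g

The original recipe has 85.05 g of tahini, so the scaling factor is 113.4 ÷ 85.05 = 4/3.
plain yogurt: 3 tbsp × 4/3 ÷ 16 tbsp/cup × 245 g/cup ≈ 61 g
grated parmesan: 14 oz × 4/3 × 28.35 g/oz ÷ 100 g/cup ≈ 5 cup
ketchup: (1 cup + 1 tbsp = 1.0625 cup) × 4/3 × 240 mL/cup = 340 mL
panko: (1 cup + 6 tbsp = 1.375 cup) × 4/3 × 60 g/cup = 110 g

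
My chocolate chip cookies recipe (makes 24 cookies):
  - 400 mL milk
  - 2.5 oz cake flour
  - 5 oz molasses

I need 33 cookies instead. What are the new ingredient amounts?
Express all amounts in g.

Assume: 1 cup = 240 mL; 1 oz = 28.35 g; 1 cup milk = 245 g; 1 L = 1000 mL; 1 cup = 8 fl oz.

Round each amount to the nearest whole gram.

milk: 561 g; cake flour: 97 g; molasses: 195 g

Scaling factor: 33/24 = 11/8 = 1.375.
milk: 400 mL × 11/8 ÷ 240 mL/cup × 245 g/cup ≈ 561 g
cake flour: 2.5 oz × 11/8 × 28.35 g/oz ≈ 97 g
molasses: 5 oz × 11/8 × 28.35 g/oz ≈ 195 g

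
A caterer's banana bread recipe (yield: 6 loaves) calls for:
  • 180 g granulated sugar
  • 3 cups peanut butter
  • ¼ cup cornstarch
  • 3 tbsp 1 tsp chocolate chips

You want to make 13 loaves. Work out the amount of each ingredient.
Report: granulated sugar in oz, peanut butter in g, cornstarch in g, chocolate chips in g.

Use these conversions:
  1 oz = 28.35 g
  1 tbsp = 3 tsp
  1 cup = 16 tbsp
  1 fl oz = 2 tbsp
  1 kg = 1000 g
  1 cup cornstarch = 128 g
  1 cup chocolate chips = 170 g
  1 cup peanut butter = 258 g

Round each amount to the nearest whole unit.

granulated sugar: 14 oz; peanut butter: 1677 g; cornstarch: 69 g; chocolate chips: 77 g

Scaling factor: 13/6.
granulated sugar: 180 g × 13/6 ÷ 28.35 g/oz ≈ 14 oz
peanut butter: 3 cup × 13/6 × 258 g/cup = 1677 g
cornstarch: 0.25 cup × 13/6 × 128 g/cup ≈ 69 g
chocolate chips: (3 tbsp + 1 tsp = 10/3 tbsp) × 13/6 ÷ 16 tbsp/cup × 170 g/cup ≈ 77 g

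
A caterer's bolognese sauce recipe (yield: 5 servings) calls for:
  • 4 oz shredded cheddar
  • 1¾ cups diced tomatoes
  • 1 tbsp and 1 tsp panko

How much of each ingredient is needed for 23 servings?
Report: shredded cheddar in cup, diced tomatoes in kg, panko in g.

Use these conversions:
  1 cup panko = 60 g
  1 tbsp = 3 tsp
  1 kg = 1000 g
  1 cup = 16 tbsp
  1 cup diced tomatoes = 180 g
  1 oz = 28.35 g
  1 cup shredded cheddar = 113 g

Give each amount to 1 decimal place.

shredded cheddar: 4.6 cup; diced tomatoes: 1.4 kg; panko: 23.0 g

Scaling factor: 23/5 = 4.6.
shredded cheddar: 4 oz × 23/5 × 28.35 g/oz ÷ 113 g/cup ≈ 4.6 cup
diced tomatoes: 1.75 cup × 23/5 × 180 g/cup ÷ 1000 g/kg ≈ 1.4 kg
panko: (1 tbsp + 1 tsp = 4/3 tbsp) × 23/5 ÷ 16 tbsp/cup × 60 g/cup = 23.0 g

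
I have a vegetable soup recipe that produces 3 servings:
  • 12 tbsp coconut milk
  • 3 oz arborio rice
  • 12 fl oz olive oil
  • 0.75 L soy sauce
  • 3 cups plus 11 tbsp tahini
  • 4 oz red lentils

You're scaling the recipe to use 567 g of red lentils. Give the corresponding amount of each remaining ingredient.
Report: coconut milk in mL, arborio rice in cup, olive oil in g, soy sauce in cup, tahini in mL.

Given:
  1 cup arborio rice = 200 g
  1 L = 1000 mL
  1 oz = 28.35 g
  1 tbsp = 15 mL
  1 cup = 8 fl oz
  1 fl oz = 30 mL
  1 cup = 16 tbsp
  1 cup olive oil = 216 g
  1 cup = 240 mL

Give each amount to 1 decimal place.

The original recipe has 113.4 g of red lentils, so the scaling factor is 567 ÷ 113.4 = 5.
coconut milk: 12 tbsp × 5 × 15 mL/tbsp = 900.0 mL
arborio rice: 3 oz × 5 × 28.35 g/oz ÷ 200 g/cup ≈ 2.1 cup
olive oil: 12 fl oz × 5 ÷ 8 fl oz/cup × 216 g/cup = 1620.0 g
soy sauce: 0.75 L × 5 × 1000 mL/L ÷ 240 mL/cup ≈ 15.6 cup
tahini: (3 cup + 11 tbsp = 3.6875 cup) × 5 × 240 mL/cup = 4425.0 mL

coconut milk: 900.0 mL; arborio rice: 2.1 cup; olive oil: 1620.0 g; soy sauce: 15.6 cup; tahini: 4425.0 mL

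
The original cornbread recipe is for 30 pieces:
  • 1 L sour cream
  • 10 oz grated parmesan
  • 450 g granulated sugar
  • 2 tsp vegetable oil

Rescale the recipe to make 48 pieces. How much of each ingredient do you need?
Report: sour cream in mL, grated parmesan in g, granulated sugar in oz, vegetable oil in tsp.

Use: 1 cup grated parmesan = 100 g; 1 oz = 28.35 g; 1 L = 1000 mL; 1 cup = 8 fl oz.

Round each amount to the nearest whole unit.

sour cream: 1600 mL; grated parmesan: 454 g; granulated sugar: 25 oz; vegetable oil: 3 tsp

Scaling factor: 48/30 = 8/5 = 1.6.
sour cream: 1 L × 8/5 × 1000 mL/L = 1600 mL
grated parmesan: 10 oz × 8/5 × 28.35 g/oz ≈ 454 g
granulated sugar: 450 g × 8/5 ÷ 28.35 g/oz ≈ 25 oz
vegetable oil: 2 tsp × 8/5 ≈ 3 tsp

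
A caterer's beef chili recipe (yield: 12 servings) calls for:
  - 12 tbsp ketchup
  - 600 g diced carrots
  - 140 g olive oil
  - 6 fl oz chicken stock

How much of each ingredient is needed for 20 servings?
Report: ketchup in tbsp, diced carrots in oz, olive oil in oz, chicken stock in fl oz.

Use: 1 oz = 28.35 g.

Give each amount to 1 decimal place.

Scaling factor: 20/12 = 5/3.
ketchup: 12 tbsp × 5/3 = 20.0 tbsp
diced carrots: 600 g × 5/3 ÷ 28.35 g/oz ≈ 35.3 oz
olive oil: 140 g × 5/3 ÷ 28.35 g/oz ≈ 8.2 oz
chicken stock: 6 fl oz × 5/3 = 10.0 fl oz

ketchup: 20.0 tbsp; diced carrots: 35.3 oz; olive oil: 8.2 oz; chicken stock: 10.0 fl oz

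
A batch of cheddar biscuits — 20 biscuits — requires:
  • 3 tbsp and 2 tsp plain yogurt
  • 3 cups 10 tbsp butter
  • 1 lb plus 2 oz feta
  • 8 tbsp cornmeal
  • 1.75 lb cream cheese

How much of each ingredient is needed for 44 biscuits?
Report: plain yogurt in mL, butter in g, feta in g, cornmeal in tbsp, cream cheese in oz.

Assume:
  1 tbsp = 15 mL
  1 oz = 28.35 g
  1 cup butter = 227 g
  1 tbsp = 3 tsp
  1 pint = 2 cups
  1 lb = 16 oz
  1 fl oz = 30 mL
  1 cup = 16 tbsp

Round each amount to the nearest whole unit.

Scaling factor: 44/20 = 11/5 = 2.2.
plain yogurt: (3 tbsp + 2 tsp = 11/3 tbsp) × 11/5 × 15 mL/tbsp = 121 mL
butter: (3 cup + 10 tbsp = 3.625 cup) × 11/5 × 227 g/cup ≈ 1810 g
feta: (1 lb + 2 oz = 1.125 lb) × 11/5 × 16 oz/lb × 28.35 g/oz ≈ 1123 g
cornmeal: 8 tbsp × 11/5 ≈ 18 tbsp
cream cheese: 1.75 lb × 11/5 × 16 oz/lb ≈ 62 oz

plain yogurt: 121 mL; butter: 1810 g; feta: 1123 g; cornmeal: 18 tbsp; cream cheese: 62 oz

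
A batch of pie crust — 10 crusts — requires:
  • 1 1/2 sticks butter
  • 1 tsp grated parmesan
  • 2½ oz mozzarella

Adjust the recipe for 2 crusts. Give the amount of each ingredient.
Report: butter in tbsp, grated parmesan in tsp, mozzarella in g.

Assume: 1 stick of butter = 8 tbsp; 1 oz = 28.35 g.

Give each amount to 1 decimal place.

Scaling factor: 2/10 = 1/5 = 0.2.
butter: 1.5 stick × 1/5 × 8 tbsp/stick = 2.4 tbsp
grated parmesan: 1 tsp × 1/5 = 0.2 tsp
mozzarella: 2.5 oz × 1/5 × 28.35 g/oz ≈ 14.2 g

butter: 2.4 tbsp; grated parmesan: 0.2 tsp; mozzarella: 14.2 g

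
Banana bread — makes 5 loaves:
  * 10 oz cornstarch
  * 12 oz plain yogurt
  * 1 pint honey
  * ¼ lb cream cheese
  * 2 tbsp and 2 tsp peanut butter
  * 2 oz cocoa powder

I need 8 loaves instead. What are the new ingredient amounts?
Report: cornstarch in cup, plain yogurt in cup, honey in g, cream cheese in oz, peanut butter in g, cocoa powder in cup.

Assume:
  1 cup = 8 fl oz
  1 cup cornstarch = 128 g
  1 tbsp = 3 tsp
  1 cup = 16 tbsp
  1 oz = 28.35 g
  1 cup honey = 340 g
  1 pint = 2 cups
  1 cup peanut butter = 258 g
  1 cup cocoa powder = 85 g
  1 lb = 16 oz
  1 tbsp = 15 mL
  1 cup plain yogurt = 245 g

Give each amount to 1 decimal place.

cornstarch: 3.5 cup; plain yogurt: 2.2 cup; honey: 1088.0 g; cream cheese: 6.4 oz; peanut butter: 68.8 g; cocoa powder: 1.1 cup

Scaling factor: 8/5 = 1.6.
cornstarch: 10 oz × 8/5 × 28.35 g/oz ÷ 128 g/cup ≈ 3.5 cup
plain yogurt: 12 oz × 8/5 × 28.35 g/oz ÷ 245 g/cup ≈ 2.2 cup
honey: 1 pint × 8/5 × 2 cup/pint × 340 g/cup = 1088.0 g
cream cheese: 0.25 lb × 8/5 × 16 oz/lb = 6.4 oz
peanut butter: (2 tbsp + 2 tsp = 8/3 tbsp) × 8/5 ÷ 16 tbsp/cup × 258 g/cup = 68.8 g
cocoa powder: 2 oz × 8/5 × 28.35 g/oz ÷ 85 g/cup ≈ 1.1 cup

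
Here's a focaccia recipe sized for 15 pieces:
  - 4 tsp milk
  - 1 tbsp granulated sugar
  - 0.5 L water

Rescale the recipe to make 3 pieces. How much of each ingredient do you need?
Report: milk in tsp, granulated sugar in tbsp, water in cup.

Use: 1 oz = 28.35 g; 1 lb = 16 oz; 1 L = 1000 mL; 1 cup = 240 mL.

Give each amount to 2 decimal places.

milk: 0.80 tsp; granulated sugar: 0.20 tbsp; water: 0.42 cup

Scaling factor: 3/15 = 1/5 = 0.2.
milk: 4 tsp × 1/5 = 0.80 tsp
granulated sugar: 1 tbsp × 1/5 = 0.20 tbsp
water: 0.5 L × 1/5 × 1000 mL/L ÷ 240 mL/cup ≈ 0.42 cup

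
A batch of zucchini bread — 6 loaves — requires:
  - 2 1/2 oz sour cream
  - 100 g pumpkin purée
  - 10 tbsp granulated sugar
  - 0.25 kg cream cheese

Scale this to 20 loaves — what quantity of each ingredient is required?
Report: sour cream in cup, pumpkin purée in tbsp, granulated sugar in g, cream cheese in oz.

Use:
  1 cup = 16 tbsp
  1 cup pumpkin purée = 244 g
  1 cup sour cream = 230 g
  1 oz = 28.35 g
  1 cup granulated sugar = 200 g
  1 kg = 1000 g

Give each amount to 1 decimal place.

Scaling factor: 20/6 = 10/3.
sour cream: 2.5 oz × 10/3 × 28.35 g/oz ÷ 230 g/cup ≈ 1.0 cup
pumpkin purée: 100 g × 10/3 ÷ 244 g/cup × 16 tbsp/cup ≈ 21.9 tbsp
granulated sugar: 10 tbsp × 10/3 ÷ 16 tbsp/cup × 200 g/cup ≈ 416.7 g
cream cheese: 0.25 kg × 10/3 × 1000 g/kg ÷ 28.35 g/oz ≈ 29.4 oz

sour cream: 1.0 cup; pumpkin purée: 21.9 tbsp; granulated sugar: 416.7 g; cream cheese: 29.4 oz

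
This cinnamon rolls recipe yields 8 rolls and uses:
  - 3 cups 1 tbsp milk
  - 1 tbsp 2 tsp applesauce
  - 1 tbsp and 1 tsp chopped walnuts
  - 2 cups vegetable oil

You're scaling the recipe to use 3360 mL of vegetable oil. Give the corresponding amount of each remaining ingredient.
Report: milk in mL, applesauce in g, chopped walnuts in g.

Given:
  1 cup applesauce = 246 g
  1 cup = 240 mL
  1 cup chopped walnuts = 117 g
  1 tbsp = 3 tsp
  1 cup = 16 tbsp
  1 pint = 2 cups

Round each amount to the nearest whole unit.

The original recipe has 480 mL of vegetable oil, so the scaling factor is 3360 ÷ 480 = 7.
milk: (3 cup + 1 tbsp = 3.0625 cup) × 7 × 240 mL/cup = 5145 mL
applesauce: (1 tbsp + 2 tsp = 5/3 tbsp) × 7 ÷ 16 tbsp/cup × 246 g/cup ≈ 179 g
chopped walnuts: (1 tbsp + 1 tsp = 4/3 tbsp) × 7 ÷ 16 tbsp/cup × 117 g/cup ≈ 68 g

milk: 5145 mL; applesauce: 179 g; chopped walnuts: 68 g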